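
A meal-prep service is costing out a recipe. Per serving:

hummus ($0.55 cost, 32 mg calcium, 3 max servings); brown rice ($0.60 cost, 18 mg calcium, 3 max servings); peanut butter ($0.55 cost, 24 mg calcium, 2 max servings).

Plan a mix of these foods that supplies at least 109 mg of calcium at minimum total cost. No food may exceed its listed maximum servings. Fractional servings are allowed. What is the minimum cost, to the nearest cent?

Cost per mg of calcium: hummus $0.0172, peanut butter $0.0229, brown rice $0.0333.
Take 3 servings of hummus: +96.0 mg calcium for $1.65 (total $1.65, still need 13.0 mg).
Take 0.5417 servings of peanut butter: +13.0 mg calcium for $0.30 (total $1.95, still need 0.0 mg).
Greedy by cheapest-per-mg is optimal for a single linear constraint, so the minimum cost is $1.95.

$1.95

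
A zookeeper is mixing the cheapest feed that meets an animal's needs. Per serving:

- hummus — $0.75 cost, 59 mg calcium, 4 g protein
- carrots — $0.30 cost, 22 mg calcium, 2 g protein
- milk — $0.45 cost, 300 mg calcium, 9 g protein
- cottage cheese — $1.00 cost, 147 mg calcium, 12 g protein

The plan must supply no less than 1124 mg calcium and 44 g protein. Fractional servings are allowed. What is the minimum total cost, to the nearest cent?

For a min-cost LP with two ≥-constraints, a basic feasible solution has at most two positive variables.
hummus only: max(1124/59, 44/4) = 19.05 servings → $14.29.
carrots only: max(1124/22, 44/2) = 51.09 servings → $15.33.
milk only: max(1124/300, 44/9) = 4.889 servings → $2.20.
cottage cheese only: max(1124/147, 44/12) = 7.646 servings → $7.65.
hummus + carrots: the both-tight solution has a negative serving — not a feasible corner.
hummus + milk with both tight: 4.61 servings and 2.84 servings → $4.74.
hummus + cottage cheese: the both-tight solution has a negative serving — not a feasible corner.
carrots + milk with both tight: 7.672 servings and 3.184 servings → $3.73.
carrots + cottage cheese: the both-tight solution has a negative serving — not a feasible corner.
milk + cottage cheese with both tight: 3.083 servings and 1.354 servings → $2.74.
So the least-cost plan costs $2.20.

$2.20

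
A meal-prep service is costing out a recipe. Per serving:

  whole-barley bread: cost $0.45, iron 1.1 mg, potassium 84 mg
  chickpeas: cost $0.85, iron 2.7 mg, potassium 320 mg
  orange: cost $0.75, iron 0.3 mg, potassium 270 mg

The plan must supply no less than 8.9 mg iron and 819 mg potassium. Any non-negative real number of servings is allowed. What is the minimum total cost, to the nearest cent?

Two binding constraints pin down two serving amounts, so the optimal mix uses at most two foods. The candidates are each food alone (scaled to the tighter of iron/potassium) and each pair with both constraints tight.
whole-barley bread only: max(8.9/1.1, 819/84) = 9.75 servings → $4.39.
chickpeas only: max(8.9/2.7, 819/320) = 3.296 servings → $2.80.
orange only: max(8.9/0.3, 819/270) = 29.67 servings → $22.25.
whole-barley bread + chickpeas with both tight: 5.085 servings and 1.224 servings → $3.33.
whole-barley bread + orange with both tight: 7.937 servings and 0.564 servings → $3.99.
chickpeas + orange: the both-tight solution has a negative serving — not a feasible corner.
Cheapest feasible corner: $2.80.

$2.80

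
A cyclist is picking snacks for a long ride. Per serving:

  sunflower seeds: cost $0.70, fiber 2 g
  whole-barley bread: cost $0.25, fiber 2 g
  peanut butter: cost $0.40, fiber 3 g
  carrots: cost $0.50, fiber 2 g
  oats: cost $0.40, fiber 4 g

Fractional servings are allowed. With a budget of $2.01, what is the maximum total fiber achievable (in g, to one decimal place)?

20.1 g

Fiber per dollar: oats 10, whole-barley bread 8, peanut butter 7.5, carrots 4, sunflower seeds 2.857.
With no serving limits, spend the whole cost allowance on oats: $2.01 / $0.40 × 4 g = 20.1 g.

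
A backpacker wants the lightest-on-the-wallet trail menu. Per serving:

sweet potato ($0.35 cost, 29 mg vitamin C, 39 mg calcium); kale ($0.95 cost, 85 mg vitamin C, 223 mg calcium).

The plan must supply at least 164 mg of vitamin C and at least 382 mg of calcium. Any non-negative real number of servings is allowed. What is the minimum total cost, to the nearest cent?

$1.83

Minimising a linear cost over {vitamin C ≥ 164, calcium ≥ 382, servings ≥ 0} — the optimum is at a vertex, using one or two foods.
sweet potato only: max(164/29, 382/39) = 9.795 servings → $3.43.
kale only: max(164/85, 382/223) = 1.929 servings → $1.83.
sweet potato + kale with both tight: 1.301 servings and 1.485 servings → $1.87.
Cheapest feasible corner: $1.83.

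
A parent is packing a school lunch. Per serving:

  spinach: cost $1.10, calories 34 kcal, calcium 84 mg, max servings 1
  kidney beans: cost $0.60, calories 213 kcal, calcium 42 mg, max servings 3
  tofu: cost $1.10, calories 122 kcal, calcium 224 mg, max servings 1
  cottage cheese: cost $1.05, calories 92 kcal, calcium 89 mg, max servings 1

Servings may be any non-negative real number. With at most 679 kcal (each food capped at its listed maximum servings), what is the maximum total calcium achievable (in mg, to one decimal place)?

Calcium per kcal: spinach 2.471, tofu 1.836, cottage cheese 0.9674, kidney beans 0.1972.
Take 1 serving of spinach: uses 34 kcal, +84.0 mg calcium (running total 84.0 mg).
Take 1 serving of tofu: uses 122 kcal, +224.0 mg calcium (running total 308.0 mg).
Take 1 serving of cottage cheese: uses 92 kcal, +89.0 mg calcium (running total 397.0 mg).
Take 2.023 servings of kidney beans: uses 431 kcal, +85.0 mg calcium (running total 482.0 mg).
Greedy by best ratio exhausts the calories allowance optimally: 482.0 mg.

482.0 mg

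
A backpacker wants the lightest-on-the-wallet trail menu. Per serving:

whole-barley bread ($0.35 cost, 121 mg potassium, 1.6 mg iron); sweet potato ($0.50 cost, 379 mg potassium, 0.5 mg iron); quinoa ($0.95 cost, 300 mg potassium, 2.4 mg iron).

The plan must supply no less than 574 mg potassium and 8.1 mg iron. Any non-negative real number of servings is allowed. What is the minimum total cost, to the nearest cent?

Two binding constraints pin down two serving amounts, so the optimal mix uses at most two foods. The candidates are each food alone (scaled to the tighter of potassium/iron) and each pair with both constraints tight.
whole-barley bread only: max(574/121, 8.1/1.6) = 5.062 servings → $1.77.
sweet potato only: max(574/379, 8.1/0.5) = 16.2 servings → $8.10.
quinoa only: max(574/300, 8.1/2.4) = 3.375 servings → $3.21.
whole-barley bread + sweet potato: intersection lies outside the first quadrant.
whole-barley bread + quinoa with both targets exact would need a negative amount; discard.
sweet potato + quinoa: intersection lies outside the first quadrant.
The minimum over all feasible corners is $1.77.

$1.77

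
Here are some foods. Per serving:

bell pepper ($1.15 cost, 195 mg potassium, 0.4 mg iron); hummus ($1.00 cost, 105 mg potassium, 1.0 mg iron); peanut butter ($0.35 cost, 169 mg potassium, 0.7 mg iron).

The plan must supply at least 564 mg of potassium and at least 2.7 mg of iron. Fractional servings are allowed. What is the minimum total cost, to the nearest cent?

$1.35

bell pepper only: max(564/195, 2.7/0.4) = 6.75 servings → $7.76.
hummus only: max(564/105, 2.7/1.0) = 5.371 servings → $5.37.
peanut butter only: max(564/169, 2.7/0.7) = 3.857 servings → $1.35.
bell pepper + hummus with both tight: 1.833 servings and 1.967 servings → $4.08.
bell pepper + peanut butter with both targets exact would need a negative amount; discard.
hummus + peanut butter with both tight: 0.644 servings and 2.937 servings → $1.67.
So the least-cost plan costs $1.35.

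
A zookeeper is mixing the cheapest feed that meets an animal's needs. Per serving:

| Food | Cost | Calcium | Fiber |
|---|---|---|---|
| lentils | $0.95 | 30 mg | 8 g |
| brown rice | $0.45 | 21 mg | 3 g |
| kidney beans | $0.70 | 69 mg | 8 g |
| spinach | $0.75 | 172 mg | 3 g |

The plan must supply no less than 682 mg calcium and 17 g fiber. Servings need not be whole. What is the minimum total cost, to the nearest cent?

For a min-cost LP with two ≥-constraints, a basic feasible solution has at most two positive variables.
lentils only: max(682/30, 17/8) = 22.73 servings → $21.60.
brown rice only: max(682/21, 17/3) = 32.48 servings → $14.61.
kidney beans only: max(682/69, 17/8) = 9.884 servings → $6.92.
spinach only: max(682/172, 17/3) = 5.667 servings → $4.25.
lentils + brown rice: the both-tight solution has a negative serving — not a feasible corner.
lentils + kidney beans: the both-tight solution has a negative serving — not a feasible corner.
lentils + spinach with both tight: 0.6827 servings and 3.846 servings → $3.53.
brown rice + kidney beans with both targets exact would need a negative amount; discard.
brown rice + spinach with both tight: 1.938 servings and 3.728 servings → $3.67.
kidney beans + spinach with both tight: 0.7511 servings and 3.664 servings → $3.27.
So the least-cost plan costs $3.27.

$3.27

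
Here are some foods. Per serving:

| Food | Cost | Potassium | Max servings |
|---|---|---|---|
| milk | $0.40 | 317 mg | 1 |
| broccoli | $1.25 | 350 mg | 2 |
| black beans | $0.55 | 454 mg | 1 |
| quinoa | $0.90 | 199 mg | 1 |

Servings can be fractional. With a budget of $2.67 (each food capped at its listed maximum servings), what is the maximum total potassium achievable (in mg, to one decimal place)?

1252.6 mg

Potassium per dollar: black beans 825.5, milk 792.5, broccoli 280, quinoa 221.1.
Take 1 serving of black beans: spends $0.55, +454.0 mg potassium (running total 454.0 mg).
Take 1 serving of milk: spends $0.40, +317.0 mg potassium (running total 771.0 mg).
Take 1.376 servings of broccoli: spends $1.72, +481.6 mg potassium (running total 1252.6 mg).
Greedy by best ratio exhausts the cost allowance optimally: 1252.6 mg.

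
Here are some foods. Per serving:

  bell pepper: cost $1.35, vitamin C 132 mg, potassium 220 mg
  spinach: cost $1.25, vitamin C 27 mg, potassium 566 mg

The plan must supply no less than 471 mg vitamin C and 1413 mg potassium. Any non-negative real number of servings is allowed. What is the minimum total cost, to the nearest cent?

$5.99

For a min-cost LP with two ≥-constraints, a basic feasible solution has at most two positive variables.
bell pepper only: max(471/132, 1413/220) = 6.423 servings → $8.67.
spinach only: max(471/27, 1413/566) = 17.44 servings → $21.81.
bell pepper + spinach with both tight: 3.322 servings and 1.205 servings → $5.99.
Cheapest feasible corner: $5.99.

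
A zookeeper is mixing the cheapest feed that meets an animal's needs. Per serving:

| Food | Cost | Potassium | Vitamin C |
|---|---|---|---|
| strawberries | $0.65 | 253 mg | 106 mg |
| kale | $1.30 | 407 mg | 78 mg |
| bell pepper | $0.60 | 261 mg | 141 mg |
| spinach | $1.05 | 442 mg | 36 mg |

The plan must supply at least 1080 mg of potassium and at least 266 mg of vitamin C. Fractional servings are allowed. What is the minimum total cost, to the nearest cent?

$2.48

Check every corner: each single food scaled to meet both minima, and each pair solved so both constraints bind.
strawberries only: max(1080/253, 266/106) = 4.269 servings → $2.77.
kale only: max(1080/407, 266/78) = 3.41 servings → $4.43.
bell pepper only: max(1080/261, 266/141) = 4.138 servings → $2.48.
spinach only: max(1080/442, 266/36) = 7.389 servings → $7.76.
strawberries + kale with both tight: 1.026 servings and 2.016 servings → $3.29.
strawberries + bell pepper: intersection lies outside the first quadrant.
strawberries + spinach with both tight: 2.085 servings and 1.25 servings → $2.67.
kale + bell pepper with both tight: 2.238 servings and 0.6487 servings → $3.30.
kale + spinach: the both-tight solution has a negative serving — not a feasible corner.
bell pepper + spinach with both tight: 1.487 servings and 1.565 servings → $2.54.
Cheapest feasible corner: $2.48.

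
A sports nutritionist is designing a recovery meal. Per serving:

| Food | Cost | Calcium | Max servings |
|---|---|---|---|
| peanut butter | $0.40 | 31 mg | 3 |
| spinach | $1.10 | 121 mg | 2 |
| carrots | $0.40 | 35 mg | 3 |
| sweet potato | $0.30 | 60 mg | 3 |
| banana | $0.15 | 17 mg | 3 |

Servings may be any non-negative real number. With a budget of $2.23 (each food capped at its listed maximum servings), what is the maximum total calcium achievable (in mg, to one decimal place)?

Calcium per dollar: sweet potato 200, banana 113.3, spinach 110, carrots 87.5, peanut butter 77.5.
Take 3 servings of sweet potato: spends $0.90, +180.0 mg calcium (running total 180.0 mg).
Take 3 servings of banana: spends $0.45, +51.0 mg calcium (running total 231.0 mg).
Take 0.8 servings of spinach: spends $0.88, +96.8 mg calcium (running total 327.8 mg).
Greedy by best ratio exhausts the cost allowance optimally: 327.8 mg.

327.8 mg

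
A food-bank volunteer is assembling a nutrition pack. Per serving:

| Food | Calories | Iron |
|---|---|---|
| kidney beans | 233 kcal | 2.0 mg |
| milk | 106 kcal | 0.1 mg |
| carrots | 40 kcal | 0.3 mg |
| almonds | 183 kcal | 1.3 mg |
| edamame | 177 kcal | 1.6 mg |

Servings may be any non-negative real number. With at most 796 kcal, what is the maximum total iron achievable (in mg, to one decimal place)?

Iron per kcal: edamame 0.00904, kidney beans 0.008584, carrots 0.0075, almonds 0.007104, milk 0.0009434.
With no serving limits, spend the whole calories allowance on edamame: 796 kcal / 177 kcal × 1.6 mg = 7.2 mg.

7.2 mg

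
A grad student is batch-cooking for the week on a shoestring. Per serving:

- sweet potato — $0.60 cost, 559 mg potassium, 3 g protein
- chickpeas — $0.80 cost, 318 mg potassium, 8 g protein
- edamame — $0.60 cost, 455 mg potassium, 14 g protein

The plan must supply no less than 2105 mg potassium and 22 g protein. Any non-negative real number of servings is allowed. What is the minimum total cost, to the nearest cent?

$2.36

Compare the cost at each extreme point of the feasible region.
sweet potato only: max(2105/559, 22/3) = 7.333 servings → $4.40.
chickpeas only: max(2105/318, 22/8) = 6.619 servings → $5.30.
edamame only: max(2105/455, 22/14) = 4.626 servings → $2.78.
sweet potato + chickpeas with both tight: 2.798 servings and 1.701 servings → $3.04.
sweet potato + edamame with both tight: 3.012 servings and 0.926 servings → $2.36.
chickpeas + edamame: intersection lies outside the first quadrant.
Cheapest feasible corner: $2.36.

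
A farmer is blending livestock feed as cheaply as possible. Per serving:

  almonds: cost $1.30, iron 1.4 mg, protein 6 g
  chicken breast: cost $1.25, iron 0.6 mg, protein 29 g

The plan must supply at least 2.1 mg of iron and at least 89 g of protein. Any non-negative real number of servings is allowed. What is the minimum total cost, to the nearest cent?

$4.05

almonds only: max(2.1/1.4, 89/6) = 14.83 servings → $19.28.
chicken breast only: max(2.1/0.6, 89/29) = 3.5 servings → $4.38.
almonds + chicken breast with both tight: 0.2027 servings and 3.027 servings → $4.05.
So the least-cost plan costs $4.05.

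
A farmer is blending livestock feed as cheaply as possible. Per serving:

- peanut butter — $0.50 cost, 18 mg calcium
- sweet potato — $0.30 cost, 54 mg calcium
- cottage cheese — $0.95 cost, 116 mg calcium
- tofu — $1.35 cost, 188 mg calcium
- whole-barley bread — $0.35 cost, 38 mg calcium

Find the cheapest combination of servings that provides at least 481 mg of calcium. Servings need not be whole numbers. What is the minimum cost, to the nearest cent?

Cost per mg of calcium: sweet potato $0.0056, tofu $0.0072, cottage cheese $0.0082, whole-barley bread $0.0092, peanut butter $0.0278.
With no serving limits, use only sweet potato: 481 mg / 54 mg = 8.907 servings × $0.30 = $2.67.

$2.67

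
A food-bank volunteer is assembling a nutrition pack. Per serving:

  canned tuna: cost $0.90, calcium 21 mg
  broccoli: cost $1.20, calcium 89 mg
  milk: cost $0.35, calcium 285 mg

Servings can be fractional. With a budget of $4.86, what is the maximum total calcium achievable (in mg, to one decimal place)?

3957.4 mg

Calcium per dollar: milk 814.3, broccoli 74.17, canned tuna 23.33.
With no serving limits, spend the whole cost allowance on milk: $4.86 / $0.35 × 285 mg = 3957.4 mg.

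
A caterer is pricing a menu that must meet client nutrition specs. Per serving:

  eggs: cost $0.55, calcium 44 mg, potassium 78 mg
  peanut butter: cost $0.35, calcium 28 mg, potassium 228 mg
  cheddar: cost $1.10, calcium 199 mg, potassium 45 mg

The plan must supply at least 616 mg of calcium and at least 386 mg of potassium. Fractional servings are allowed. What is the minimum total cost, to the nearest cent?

For a min-cost LP with two ≥-constraints, a basic feasible solution has at most two positive variables.
eggs only: max(616/44, 386/78) = 14 servings → $7.70.
peanut butter only: max(616/28, 386/228) = 22 servings → $7.70.
cheddar only: max(616/199, 386/45) = 8.578 servings → $9.44.
eggs + peanut butter with both targets exact would need a negative amount; discard.
eggs + cheddar with both tight: 3.625 servings and 2.294 servings → $4.52.
peanut butter + cheddar with both tight: 1.113 servings and 2.939 servings → $3.62.
So the least-cost plan costs $3.62.

$3.62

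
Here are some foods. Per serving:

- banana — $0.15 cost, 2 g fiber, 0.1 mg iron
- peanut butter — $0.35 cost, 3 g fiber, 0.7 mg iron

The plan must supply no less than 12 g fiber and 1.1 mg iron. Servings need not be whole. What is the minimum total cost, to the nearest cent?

$1.01

This is a tiny linear program; its minimum lies at a vertex of the feasible set. List the vertices and price them.
banana only: max(12/2, 1.1/0.1) = 11 servings → $1.65.
peanut butter only: max(12/3, 1.1/0.7) = 4 servings → $1.40.
banana + peanut butter with both tight: 4.636 servings and 0.9091 servings → $1.01.
So the least-cost plan costs $1.01.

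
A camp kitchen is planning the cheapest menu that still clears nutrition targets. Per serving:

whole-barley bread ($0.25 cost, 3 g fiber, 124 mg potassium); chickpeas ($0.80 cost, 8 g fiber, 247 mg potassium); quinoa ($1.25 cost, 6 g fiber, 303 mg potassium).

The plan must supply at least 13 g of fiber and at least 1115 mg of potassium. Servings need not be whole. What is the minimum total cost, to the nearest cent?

$2.25

Check every corner: each single food scaled to meet both minima, and each pair solved so both constraints bind.
whole-barley bread only: max(13/3, 1115/124) = 8.992 servings → $2.25.
chickpeas only: max(13/8, 1115/247) = 4.514 servings → $3.61.
quinoa only: max(13/6, 1115/303) = 3.68 servings → $4.60.
whole-barley bread + chickpeas: intersection lies outside the first quadrant.
whole-barley bread + quinoa with both targets exact would need a negative amount; discard.
chickpeas + quinoa with both targets exact would need a negative amount; discard.
So the least-cost plan costs $2.25.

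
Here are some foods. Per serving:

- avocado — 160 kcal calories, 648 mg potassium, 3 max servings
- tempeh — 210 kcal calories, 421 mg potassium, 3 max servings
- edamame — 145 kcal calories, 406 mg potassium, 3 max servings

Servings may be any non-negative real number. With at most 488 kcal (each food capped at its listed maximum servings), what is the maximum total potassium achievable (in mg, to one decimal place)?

Potassium per kcal: avocado 4.05, edamame 2.8, tempeh 2.005.
Take 3 servings of avocado: uses 480 kcal, +1944.0 mg potassium (running total 1944.0 mg).
Take 0.05517 servings of edamame: uses 8 kcal, +22.4 mg potassium (running total 1966.4 mg).
Greedy by best ratio exhausts the calories allowance optimally: 1966.4 mg.

1966.4 mg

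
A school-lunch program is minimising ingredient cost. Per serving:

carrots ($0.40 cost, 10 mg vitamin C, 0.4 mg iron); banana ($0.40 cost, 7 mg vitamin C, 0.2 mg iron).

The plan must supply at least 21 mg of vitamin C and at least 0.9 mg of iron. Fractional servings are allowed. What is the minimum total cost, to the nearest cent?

This is a tiny linear program; its minimum lies at a vertex of the feasible set. List the vertices and price them.
carrots only: max(21/10, 0.9/0.4) = 2.25 servings → $0.90.
banana only: max(21/7, 0.9/0.2) = 4.5 servings → $1.80.
carrots + banana: the both-tight solution has a negative serving — not a feasible corner.
The minimum over all feasible corners is $0.90.

$0.90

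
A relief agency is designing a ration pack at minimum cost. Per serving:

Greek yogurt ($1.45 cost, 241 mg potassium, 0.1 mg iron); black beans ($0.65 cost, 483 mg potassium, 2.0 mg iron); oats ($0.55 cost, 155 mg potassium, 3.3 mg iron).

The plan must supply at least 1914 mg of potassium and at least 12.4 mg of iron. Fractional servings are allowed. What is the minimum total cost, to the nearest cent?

A basic optimal solution has at most two foods positive. Try each food alone and each pair with both targets met exactly.
Greek yogurt only: max(1914/241, 12.4/0.1) = 124 servings → $179.80.
black beans only: max(1914/483, 12.4/2.0) = 6.2 servings → $4.03.
oats only: max(1914/155, 12.4/3.3) = 12.35 servings → $6.79.
Greek yogurt + black beans with both targets exact would need a negative amount; discard.
Greek yogurt + oats with both tight: 5.635 servings and 3.587 servings → $10.14.
black beans + oats with both tight: 3.423 servings and 1.683 servings → $3.15.
The minimum over all feasible corners is $3.15.

$3.15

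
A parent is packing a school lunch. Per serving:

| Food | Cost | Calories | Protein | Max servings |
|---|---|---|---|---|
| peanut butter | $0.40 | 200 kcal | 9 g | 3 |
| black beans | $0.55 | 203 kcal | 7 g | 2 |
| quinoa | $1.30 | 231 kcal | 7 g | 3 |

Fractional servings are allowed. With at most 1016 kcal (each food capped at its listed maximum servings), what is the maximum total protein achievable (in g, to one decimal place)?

Protein per kcal: peanut butter 0.045, black beans 0.03448, quinoa 0.0303.
Take 3 servings of peanut butter: uses 600 kcal, +27.0 g protein (running total 27.0 g).
Take 2 servings of black beans: uses 406 kcal, +14.0 g protein (running total 41.0 g).
Take 0.04329 servings of quinoa: uses 10 kcal, +0.3 g protein (running total 41.3 g).
Filling greedily by protein-per-kcal is optimal for one linear limit, giving 41.3 g.

41.3 g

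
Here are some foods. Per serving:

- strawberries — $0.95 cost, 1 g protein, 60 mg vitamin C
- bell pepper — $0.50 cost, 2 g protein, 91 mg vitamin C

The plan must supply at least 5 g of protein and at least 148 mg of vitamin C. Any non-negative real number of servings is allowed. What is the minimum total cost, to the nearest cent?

A basic optimal solution has at most two foods positive. Try each food alone and each pair with both targets met exactly.
strawberries only: max(5/1, 148/60) = 5 servings → $4.75.
bell pepper only: max(5/2, 148/91) = 2.5 servings → $1.25.
strawberries + bell pepper: intersection lies outside the first quadrant.
Cheapest feasible corner: $1.25.

$1.25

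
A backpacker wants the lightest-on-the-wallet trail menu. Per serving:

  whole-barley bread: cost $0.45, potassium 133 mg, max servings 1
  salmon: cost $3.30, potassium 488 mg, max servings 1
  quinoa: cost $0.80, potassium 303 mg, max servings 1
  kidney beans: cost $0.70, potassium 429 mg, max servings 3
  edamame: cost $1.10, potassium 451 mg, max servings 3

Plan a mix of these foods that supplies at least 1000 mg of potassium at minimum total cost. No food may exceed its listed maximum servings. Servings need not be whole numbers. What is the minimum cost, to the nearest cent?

Cost per mg of potassium: kidney beans $0.0016, edamame $0.0024, quinoa $0.0026, whole-barley bread $0.0034, salmon $0.0068.
Take 2.331 servings of kidney beans: +1000.0 mg potassium for $1.63 (total $1.63, still need 0.0 mg).
Greedy by cheapest-per-mg is optimal for a single linear constraint, so the minimum cost is $1.63.

$1.63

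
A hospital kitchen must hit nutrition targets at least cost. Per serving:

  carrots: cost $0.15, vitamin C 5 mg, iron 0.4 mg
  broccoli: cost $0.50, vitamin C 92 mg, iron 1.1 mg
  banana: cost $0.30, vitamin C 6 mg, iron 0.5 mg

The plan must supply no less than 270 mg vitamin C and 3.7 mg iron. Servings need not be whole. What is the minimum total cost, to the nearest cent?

The cheapest plan sits at a corner of the feasible region — with two constraints it uses at most two foods.
carrots only: max(270/5, 3.7/0.4) = 54 servings → $8.10.
broccoli only: max(270/92, 3.7/1.1) = 3.364 servings → $1.68.
banana only: max(270/6, 3.7/0.5) = 45 servings → $13.50.
carrots + broccoli with both tight: 1.387 servings and 2.859 servings → $1.64.
carrots + banana: the both-tight solution has a negative serving — not a feasible corner.
broccoli + banana with both tight: 2.863 servings and 1.102 servings → $1.76.
Cheapest feasible corner: $1.64.

$1.64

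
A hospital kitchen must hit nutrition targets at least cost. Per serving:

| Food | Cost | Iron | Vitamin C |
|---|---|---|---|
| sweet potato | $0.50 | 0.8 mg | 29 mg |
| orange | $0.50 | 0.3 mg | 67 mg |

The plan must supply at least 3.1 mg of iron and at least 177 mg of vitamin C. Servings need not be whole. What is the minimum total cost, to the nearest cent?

$2.30

Two binding constraints pin down two serving amounts, so the optimal mix uses at most two foods. The candidates are each food alone (scaled to the tighter of iron/vitamin C) and each pair with both constraints tight.
sweet potato only: max(3.1/0.8, 177/29) = 6.103 servings → $3.05.
orange only: max(3.1/0.3, 177/67) = 10.33 servings → $5.17.
sweet potato + orange with both tight: 3.443 servings and 1.151 servings → $2.30.
The minimum over all feasible corners is $2.30.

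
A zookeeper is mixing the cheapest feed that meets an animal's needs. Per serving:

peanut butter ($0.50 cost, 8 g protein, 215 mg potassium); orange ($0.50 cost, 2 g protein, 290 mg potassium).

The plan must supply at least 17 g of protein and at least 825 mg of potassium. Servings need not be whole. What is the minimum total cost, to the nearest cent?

At the optimum either one food covers both requirements or two foods hit both targets exactly; no other combination can be cheaper.
peanut butter only: max(17/8, 825/215) = 3.837 servings → $1.92.
orange only: max(17/2, 825/290) = 8.5 servings → $4.25.
peanut butter + orange with both tight: 1.735 servings and 1.558 servings → $1.65.
The minimum over all feasible corners is $1.65.

$1.65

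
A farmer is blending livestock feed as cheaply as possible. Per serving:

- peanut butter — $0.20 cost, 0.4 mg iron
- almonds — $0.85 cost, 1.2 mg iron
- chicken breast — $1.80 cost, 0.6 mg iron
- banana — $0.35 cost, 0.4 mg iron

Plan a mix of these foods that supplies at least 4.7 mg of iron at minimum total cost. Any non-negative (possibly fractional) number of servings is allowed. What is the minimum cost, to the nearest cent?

Cost per mg of iron: peanut butter $0.5000, almonds $0.7083, banana $0.8750, chicken breast $3.0000.
With no serving limits, use only peanut butter: 4.7 mg / 0.4 mg = 11.75 servings × $0.20 = $2.35.

$2.35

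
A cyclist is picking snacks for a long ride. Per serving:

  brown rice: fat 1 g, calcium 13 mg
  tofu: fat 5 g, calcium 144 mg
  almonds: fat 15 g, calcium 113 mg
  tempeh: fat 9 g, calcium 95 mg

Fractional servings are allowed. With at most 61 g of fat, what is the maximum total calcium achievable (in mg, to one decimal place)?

Calcium per g fat: tofu 28.8, brown rice 13, tempeh 10.56, almonds 7.533.
With no serving limits, spend the whole fat allowance on tofu: 61 g / 5 g × 144 mg = 1756.8 mg.

1756.8 mg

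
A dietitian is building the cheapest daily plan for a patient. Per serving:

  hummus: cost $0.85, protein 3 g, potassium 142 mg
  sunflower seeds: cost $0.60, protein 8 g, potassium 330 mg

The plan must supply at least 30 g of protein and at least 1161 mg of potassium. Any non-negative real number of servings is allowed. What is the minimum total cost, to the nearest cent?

The cheapest plan sits at a corner of the feasible region — with two constraints it uses at most two foods.
hummus only: max(30/3, 1161/142) = 10 servings → $8.50.
sunflower seeds only: max(30/8, 1161/330) = 3.75 servings → $2.25.
hummus + sunflower seeds with both targets exact would need a negative amount; discard.
The minimum over all feasible corners is $2.25.

$2.25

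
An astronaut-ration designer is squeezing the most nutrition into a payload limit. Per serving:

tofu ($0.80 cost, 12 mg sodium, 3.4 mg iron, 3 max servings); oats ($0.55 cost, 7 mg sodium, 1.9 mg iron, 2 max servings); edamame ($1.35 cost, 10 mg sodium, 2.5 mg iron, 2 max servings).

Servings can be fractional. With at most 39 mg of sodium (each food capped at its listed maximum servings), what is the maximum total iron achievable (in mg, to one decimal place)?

Iron per mg sodium: tofu 0.2833, oats 0.2714, edamame 0.25.
Take 3 servings of tofu: uses 36 mg sodium, +10.2 mg iron (running total 10.2 mg).
Take 0.4286 servings of oats: uses 3 mg sodium, +0.8 mg iron (running total 11.0 mg).
Greedy by best ratio exhausts the sodium allowance optimally: 11.0 mg.

11.0 mg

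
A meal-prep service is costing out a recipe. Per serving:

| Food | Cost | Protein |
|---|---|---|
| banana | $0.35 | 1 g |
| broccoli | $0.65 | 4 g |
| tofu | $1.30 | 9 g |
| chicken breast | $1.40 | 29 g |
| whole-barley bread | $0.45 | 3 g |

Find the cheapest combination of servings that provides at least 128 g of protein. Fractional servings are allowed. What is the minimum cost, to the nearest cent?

Cost per g of protein: chicken breast $0.0483, tofu $0.1444, whole-barley bread $0.1500, broccoli $0.1625, banana $0.3500.
With no serving limits, use only chicken breast: 128 g / 29 g = 4.414 servings × $1.40 = $6.18.

$6.18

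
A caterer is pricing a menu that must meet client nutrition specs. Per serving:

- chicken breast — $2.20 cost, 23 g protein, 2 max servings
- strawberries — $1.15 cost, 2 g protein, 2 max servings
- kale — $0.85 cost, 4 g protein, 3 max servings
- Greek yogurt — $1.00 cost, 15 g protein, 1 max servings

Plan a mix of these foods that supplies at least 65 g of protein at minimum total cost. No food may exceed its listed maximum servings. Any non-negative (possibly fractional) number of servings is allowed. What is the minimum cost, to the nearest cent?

Cost per g of protein: Greek yogurt $0.0667, chicken breast $0.0957, kale $0.2125, strawberries $0.5750.
Take 1 serving of Greek yogurt: +15.0 g protein for $1.00 (total $1.00, still need 50.0 g).
Take 2 servings of chicken breast: +46.0 g protein for $4.40 (total $5.40, still need 4.0 g).
Take 1 serving of kale: +4.0 g protein for $0.85 (total $6.25, still need 0.0 g).
Filling from the cheapest source first is optimal under one linear minimum: $6.25.

$6.25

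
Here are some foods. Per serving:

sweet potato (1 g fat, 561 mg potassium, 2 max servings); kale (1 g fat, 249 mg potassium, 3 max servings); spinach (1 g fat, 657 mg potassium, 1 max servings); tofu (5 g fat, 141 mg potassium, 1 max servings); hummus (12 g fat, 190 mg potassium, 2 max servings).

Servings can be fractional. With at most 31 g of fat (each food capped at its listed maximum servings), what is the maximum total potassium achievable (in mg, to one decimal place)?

2983.7 mg

Potassium per g fat: spinach 657, sweet potato 561, kale 249, tofu 28.2, hummus 15.83.
Take 1 serving of spinach: uses 1 g fat, +657.0 mg potassium (running total 657.0 mg).
Take 2 servings of sweet potato: uses 2 g fat, +1122.0 mg potassium (running total 1779.0 mg).
Take 3 servings of kale: uses 3 g fat, +747.0 mg potassium (running total 2526.0 mg).
Take 1 serving of tofu: uses 5 g fat, +141.0 mg potassium (running total 2667.0 mg).
Take 1.667 servings of hummus: uses 20 g fat, +316.7 mg potassium (running total 2983.7 mg).
Filling greedily by potassium-per-g fat is optimal for one linear limit, giving 2983.7 mg.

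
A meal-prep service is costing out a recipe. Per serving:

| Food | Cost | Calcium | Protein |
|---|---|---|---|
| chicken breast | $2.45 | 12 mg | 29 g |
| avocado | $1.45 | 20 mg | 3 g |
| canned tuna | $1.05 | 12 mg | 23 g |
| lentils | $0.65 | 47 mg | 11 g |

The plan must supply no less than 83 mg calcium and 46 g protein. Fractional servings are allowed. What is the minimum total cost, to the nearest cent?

$2.31

With two linear requirements the optimum uses one or two foods; enumerate the corners.
chicken breast only: max(83/12, 46/29) = 6.917 servings → $16.95.
avocado only: max(83/20, 46/3) = 15.33 servings → $22.23.
canned tuna only: max(83/12, 46/23) = 6.917 servings → $7.26.
lentils only: max(83/47, 46/11) = 4.182 servings → $2.72.
chicken breast + avocado with both tight: 1.233 servings and 3.41 servings → $7.97.
chicken breast + canned tuna with both targets exact would need a negative amount; discard.
chicken breast + lentils with both tight: 1.015 servings and 1.507 servings → $3.47.
avocado + canned tuna with both tight: 3.2 servings and 1.583 servings → $6.30.
avocado + lentils: the both-tight solution has a negative serving — not a feasible corner.
canned tuna + lentils with both tight: 1.316 servings and 1.43 servings → $2.31.
So the least-cost plan costs $2.31.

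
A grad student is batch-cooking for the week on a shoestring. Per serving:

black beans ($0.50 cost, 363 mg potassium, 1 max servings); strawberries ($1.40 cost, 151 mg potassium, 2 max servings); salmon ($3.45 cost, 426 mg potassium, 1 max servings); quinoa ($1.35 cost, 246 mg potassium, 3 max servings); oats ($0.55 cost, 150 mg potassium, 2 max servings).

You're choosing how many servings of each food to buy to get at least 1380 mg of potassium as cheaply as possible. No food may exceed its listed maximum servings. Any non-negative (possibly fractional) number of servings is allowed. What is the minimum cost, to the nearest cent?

Cost per mg of potassium: black beans $0.0014, oats $0.0037, quinoa $0.0055, salmon $0.0081, strawberries $0.0093.
Take 1 serving of black beans: +363.0 mg potassium for $0.50 (total $0.50, still need 1017.0 mg).
Take 2 servings of oats: +300.0 mg potassium for $1.10 (total $1.60, still need 717.0 mg).
Take 2.915 servings of quinoa: +717.0 mg potassium for $3.93 (total $5.53, still need 0.0 mg).
Filling from the cheapest source first is optimal under one linear minimum: $5.53.

$5.53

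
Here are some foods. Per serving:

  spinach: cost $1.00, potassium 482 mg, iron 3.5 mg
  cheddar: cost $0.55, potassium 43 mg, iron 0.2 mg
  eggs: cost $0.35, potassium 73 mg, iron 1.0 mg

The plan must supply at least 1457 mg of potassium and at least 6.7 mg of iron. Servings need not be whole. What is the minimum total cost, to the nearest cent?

For a min-cost LP with two ≥-constraints, a basic feasible solution has at most two positive variables.
spinach only: max(1457/482, 6.7/3.5) = 3.023 servings → $3.02.
cheddar only: max(1457/43, 6.7/0.2) = 33.88 servings → $18.64.
eggs only: max(1457/73, 6.7/1.0) = 19.96 servings → $6.99.
spinach + cheddar: intersection lies outside the first quadrant.
spinach + eggs: intersection lies outside the first quadrant.
cheddar + eggs: the both-tight solution has a negative serving — not a feasible corner.
Cheapest feasible corner: $3.02.

$3.02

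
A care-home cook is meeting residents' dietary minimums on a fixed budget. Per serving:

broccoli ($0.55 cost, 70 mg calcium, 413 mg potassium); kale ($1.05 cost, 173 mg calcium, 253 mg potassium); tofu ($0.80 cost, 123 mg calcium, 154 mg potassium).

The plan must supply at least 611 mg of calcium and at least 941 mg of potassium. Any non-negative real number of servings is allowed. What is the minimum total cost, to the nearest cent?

Two binding constraints pin down two serving amounts, so the optimal mix uses at most two foods. The candidates are each food alone (scaled to the tighter of calcium/potassium) and each pair with both constraints tight.
broccoli only: max(611/70, 941/413) = 8.729 servings → $4.80.
kale only: max(611/173, 941/253) = 3.719 servings → $3.91.
tofu only: max(611/123, 941/154) = 6.11 servings → $4.89.
broccoli + kale with both tight: 0.1528 servings and 3.47 servings → $3.73.
broccoli + tofu with both tight: 0.541 servings and 4.66 servings → $4.03.
kale + tofu with both targets exact would need a negative amount; discard.
The minimum over all feasible corners is $3.73.

$3.73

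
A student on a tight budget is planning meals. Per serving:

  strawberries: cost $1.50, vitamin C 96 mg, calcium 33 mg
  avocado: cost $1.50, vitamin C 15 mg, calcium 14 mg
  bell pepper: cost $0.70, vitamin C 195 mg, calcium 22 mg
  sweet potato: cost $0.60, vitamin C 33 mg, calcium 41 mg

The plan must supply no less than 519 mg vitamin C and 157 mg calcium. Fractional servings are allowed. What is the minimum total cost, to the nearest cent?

$3.13

For a min-cost LP with two ≥-constraints, a basic feasible solution has at most two positive variables.
strawberries only: max(519/96, 157/33) = 5.406 servings → $8.11.
avocado only: max(519/15, 157/14) = 34.6 servings → $51.90.
bell pepper only: max(519/195, 157/22) = 7.136 servings → $5.00.
sweet potato only: max(519/33, 157/41) = 15.73 servings → $9.44.
strawberries + avocado: intersection lies outside the first quadrant.
strawberries + bell pepper with both tight: 4.441 servings and 0.4754 servings → $6.99.
strawberries + sweet potato: the both-tight solution has a negative serving — not a feasible corner.
avocado + bell pepper with both tight: 7.999 servings and 2.046 servings → $13.43.
avocado + sweet potato: intersection lies outside the first quadrant.
bell pepper + sweet potato with both tight: 2.215 servings and 2.641 servings → $3.13.
Cheapest feasible corner: $3.13.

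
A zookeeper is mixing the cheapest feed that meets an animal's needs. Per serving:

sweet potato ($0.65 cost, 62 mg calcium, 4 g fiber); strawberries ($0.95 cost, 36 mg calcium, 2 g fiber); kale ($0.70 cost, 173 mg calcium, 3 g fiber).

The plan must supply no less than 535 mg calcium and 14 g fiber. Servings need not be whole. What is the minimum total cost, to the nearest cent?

$2.81

sweet potato only: max(535/62, 14/4) = 8.629 servings → $5.61.
strawberries only: max(535/36, 14/2) = 14.86 servings → $14.12.
kale only: max(535/173, 14/3) = 4.667 servings → $3.27.
sweet potato + strawberries: the both-tight solution has a negative serving — not a feasible corner.
sweet potato + kale with both tight: 1.615 servings and 2.514 servings → $2.81.
strawberries + kale with both tight: 3.433 servings and 2.378 servings → $4.93.
Cheapest feasible corner: $2.81.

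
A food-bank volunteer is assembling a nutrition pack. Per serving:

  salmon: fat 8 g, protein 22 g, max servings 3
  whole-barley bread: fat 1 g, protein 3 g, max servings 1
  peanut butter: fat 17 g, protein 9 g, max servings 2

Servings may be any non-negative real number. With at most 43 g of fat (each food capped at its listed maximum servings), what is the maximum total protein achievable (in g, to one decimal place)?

Protein per g fat: whole-barley bread 3, salmon 2.75, peanut butter 0.5294.
Take 1 serving of whole-barley bread: uses 1 g fat, +3.0 g protein (running total 3.0 g).
Take 3 servings of salmon: uses 24 g fat, +66.0 g protein (running total 69.0 g).
Take 1.059 servings of peanut butter: uses 18 g fat, +9.5 g protein (running total 78.5 g).
Filling greedily by protein-per-g fat is optimal for one linear limit, giving 78.5 g.

78.5 g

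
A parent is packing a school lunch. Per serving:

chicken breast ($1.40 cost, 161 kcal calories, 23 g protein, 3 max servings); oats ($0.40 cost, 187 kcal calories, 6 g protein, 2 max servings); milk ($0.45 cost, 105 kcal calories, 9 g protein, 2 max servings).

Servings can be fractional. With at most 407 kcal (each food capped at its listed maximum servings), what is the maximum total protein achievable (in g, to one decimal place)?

Protein per kcal: chicken breast 0.1429, milk 0.08571, oats 0.03209.
Take 2.528 servings of chicken breast: uses 407 kcal, +58.1 g protein (running total 58.1 g).
Greedy by best ratio exhausts the calories allowance optimally: 58.1 g.

58.1 g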